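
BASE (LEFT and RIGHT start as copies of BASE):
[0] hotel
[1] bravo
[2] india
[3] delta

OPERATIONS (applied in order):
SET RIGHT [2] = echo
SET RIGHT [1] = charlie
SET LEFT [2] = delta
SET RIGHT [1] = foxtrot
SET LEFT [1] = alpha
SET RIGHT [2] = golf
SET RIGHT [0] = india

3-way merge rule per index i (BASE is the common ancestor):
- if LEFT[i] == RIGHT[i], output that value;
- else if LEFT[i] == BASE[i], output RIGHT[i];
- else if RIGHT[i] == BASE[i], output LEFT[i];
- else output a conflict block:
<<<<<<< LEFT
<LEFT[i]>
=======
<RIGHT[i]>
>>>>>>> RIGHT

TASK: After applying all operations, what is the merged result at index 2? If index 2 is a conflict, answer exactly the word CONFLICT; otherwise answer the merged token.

Final LEFT:  [hotel, alpha, delta, delta]
Final RIGHT: [india, foxtrot, golf, delta]
i=0: L=hotel=BASE, R=india -> take RIGHT -> india
i=1: BASE=bravo L=alpha R=foxtrot all differ -> CONFLICT
i=2: BASE=india L=delta R=golf all differ -> CONFLICT
i=3: L=delta R=delta -> agree -> delta
Index 2 -> CONFLICT

Answer: CONFLICT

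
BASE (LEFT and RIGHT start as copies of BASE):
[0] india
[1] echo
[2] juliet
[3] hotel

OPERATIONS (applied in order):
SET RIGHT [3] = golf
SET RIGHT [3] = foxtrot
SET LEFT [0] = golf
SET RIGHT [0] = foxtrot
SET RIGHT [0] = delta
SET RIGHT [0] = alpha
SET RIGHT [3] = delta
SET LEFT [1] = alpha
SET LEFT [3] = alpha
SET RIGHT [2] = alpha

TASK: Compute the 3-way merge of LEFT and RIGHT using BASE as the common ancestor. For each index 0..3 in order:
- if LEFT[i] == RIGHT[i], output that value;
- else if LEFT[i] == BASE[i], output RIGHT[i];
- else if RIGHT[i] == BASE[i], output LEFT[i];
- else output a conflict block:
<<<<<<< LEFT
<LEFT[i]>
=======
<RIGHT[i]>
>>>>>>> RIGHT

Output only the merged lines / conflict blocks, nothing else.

Final LEFT:  [golf, alpha, juliet, alpha]
Final RIGHT: [alpha, echo, alpha, delta]
i=0: BASE=india L=golf R=alpha all differ -> CONFLICT
i=1: L=alpha, R=echo=BASE -> take LEFT -> alpha
i=2: L=juliet=BASE, R=alpha -> take RIGHT -> alpha
i=3: BASE=hotel L=alpha R=delta all differ -> CONFLICT

Answer: <<<<<<< LEFT
golf
=======
alpha
>>>>>>> RIGHT
alpha
alpha
<<<<<<< LEFT
alpha
=======
delta
>>>>>>> RIGHT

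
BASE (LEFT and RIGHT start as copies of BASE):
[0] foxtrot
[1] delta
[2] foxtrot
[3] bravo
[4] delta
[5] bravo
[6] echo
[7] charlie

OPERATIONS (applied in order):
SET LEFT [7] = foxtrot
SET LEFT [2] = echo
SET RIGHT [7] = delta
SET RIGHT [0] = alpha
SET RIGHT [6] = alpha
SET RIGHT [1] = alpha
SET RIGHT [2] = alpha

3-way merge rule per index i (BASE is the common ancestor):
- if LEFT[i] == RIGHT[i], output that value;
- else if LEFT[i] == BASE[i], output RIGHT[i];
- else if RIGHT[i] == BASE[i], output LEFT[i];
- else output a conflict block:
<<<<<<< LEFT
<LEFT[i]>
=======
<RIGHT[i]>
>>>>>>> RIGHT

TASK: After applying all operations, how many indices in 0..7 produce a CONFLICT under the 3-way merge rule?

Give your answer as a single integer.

Final LEFT:  [foxtrot, delta, echo, bravo, delta, bravo, echo, foxtrot]
Final RIGHT: [alpha, alpha, alpha, bravo, delta, bravo, alpha, delta]
i=0: L=foxtrot=BASE, R=alpha -> take RIGHT -> alpha
i=1: L=delta=BASE, R=alpha -> take RIGHT -> alpha
i=2: BASE=foxtrot L=echo R=alpha all differ -> CONFLICT
i=3: L=bravo R=bravo -> agree -> bravo
i=4: L=delta R=delta -> agree -> delta
i=5: L=bravo R=bravo -> agree -> bravo
i=6: L=echo=BASE, R=alpha -> take RIGHT -> alpha
i=7: BASE=charlie L=foxtrot R=delta all differ -> CONFLICT
Conflict count: 2

Answer: 2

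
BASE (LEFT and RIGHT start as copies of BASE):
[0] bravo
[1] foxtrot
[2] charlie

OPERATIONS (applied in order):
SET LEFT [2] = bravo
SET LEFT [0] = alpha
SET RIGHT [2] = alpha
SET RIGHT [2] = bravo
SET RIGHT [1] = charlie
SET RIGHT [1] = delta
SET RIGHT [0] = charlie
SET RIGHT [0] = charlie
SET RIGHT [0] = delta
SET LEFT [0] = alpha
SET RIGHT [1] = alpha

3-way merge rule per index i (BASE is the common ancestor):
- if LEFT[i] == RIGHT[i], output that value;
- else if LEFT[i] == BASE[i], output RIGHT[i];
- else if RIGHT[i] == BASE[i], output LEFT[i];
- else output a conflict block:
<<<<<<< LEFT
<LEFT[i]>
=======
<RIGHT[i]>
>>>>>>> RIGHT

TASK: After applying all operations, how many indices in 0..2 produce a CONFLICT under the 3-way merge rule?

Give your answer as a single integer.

Answer: 1

Derivation:
Final LEFT:  [alpha, foxtrot, bravo]
Final RIGHT: [delta, alpha, bravo]
i=0: BASE=bravo L=alpha R=delta all differ -> CONFLICT
i=1: L=foxtrot=BASE, R=alpha -> take RIGHT -> alpha
i=2: L=bravo R=bravo -> agree -> bravo
Conflict count: 1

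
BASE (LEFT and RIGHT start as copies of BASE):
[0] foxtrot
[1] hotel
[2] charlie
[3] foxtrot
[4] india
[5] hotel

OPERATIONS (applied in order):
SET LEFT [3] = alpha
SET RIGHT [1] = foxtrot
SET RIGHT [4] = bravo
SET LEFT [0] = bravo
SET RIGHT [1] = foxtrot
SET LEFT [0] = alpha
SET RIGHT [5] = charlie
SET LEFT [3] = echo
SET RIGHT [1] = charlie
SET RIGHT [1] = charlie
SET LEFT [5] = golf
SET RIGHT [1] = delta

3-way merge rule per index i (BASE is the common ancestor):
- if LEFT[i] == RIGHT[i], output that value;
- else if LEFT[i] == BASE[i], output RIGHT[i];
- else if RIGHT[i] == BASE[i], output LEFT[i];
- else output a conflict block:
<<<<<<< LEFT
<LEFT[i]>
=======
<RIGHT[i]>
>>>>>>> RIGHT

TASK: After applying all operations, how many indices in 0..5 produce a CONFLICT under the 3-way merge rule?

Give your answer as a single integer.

Answer: 1

Derivation:
Final LEFT:  [alpha, hotel, charlie, echo, india, golf]
Final RIGHT: [foxtrot, delta, charlie, foxtrot, bravo, charlie]
i=0: L=alpha, R=foxtrot=BASE -> take LEFT -> alpha
i=1: L=hotel=BASE, R=delta -> take RIGHT -> delta
i=2: L=charlie R=charlie -> agree -> charlie
i=3: L=echo, R=foxtrot=BASE -> take LEFT -> echo
i=4: L=india=BASE, R=bravo -> take RIGHT -> bravo
i=5: BASE=hotel L=golf R=charlie all differ -> CONFLICT
Conflict count: 1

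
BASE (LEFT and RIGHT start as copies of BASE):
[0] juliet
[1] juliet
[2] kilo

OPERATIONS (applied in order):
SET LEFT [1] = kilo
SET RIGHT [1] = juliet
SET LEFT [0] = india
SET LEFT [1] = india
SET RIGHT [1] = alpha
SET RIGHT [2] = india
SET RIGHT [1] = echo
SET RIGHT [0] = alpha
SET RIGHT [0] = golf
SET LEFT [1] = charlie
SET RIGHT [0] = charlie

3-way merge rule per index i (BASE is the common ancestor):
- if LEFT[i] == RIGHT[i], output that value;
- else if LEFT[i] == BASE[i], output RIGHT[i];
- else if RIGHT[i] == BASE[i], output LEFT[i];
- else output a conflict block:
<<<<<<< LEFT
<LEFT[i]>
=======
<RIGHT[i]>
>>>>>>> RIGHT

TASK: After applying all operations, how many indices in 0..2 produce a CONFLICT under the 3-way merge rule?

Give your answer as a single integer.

Answer: 2

Derivation:
Final LEFT:  [india, charlie, kilo]
Final RIGHT: [charlie, echo, india]
i=0: BASE=juliet L=india R=charlie all differ -> CONFLICT
i=1: BASE=juliet L=charlie R=echo all differ -> CONFLICT
i=2: L=kilo=BASE, R=india -> take RIGHT -> india
Conflict count: 2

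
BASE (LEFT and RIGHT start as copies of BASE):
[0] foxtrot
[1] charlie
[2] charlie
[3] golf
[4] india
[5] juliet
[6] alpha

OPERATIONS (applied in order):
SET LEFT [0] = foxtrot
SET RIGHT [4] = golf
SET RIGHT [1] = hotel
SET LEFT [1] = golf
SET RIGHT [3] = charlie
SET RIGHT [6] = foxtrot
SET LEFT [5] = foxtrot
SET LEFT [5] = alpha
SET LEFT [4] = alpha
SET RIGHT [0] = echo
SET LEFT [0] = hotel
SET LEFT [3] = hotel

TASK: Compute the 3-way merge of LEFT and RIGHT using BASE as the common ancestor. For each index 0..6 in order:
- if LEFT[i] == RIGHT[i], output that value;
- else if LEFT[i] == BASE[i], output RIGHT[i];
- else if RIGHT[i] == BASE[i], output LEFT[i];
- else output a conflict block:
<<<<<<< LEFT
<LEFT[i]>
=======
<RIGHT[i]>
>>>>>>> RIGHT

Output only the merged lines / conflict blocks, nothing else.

Answer: <<<<<<< LEFT
hotel
=======
echo
>>>>>>> RIGHT
<<<<<<< LEFT
golf
=======
hotel
>>>>>>> RIGHT
charlie
<<<<<<< LEFT
hotel
=======
charlie
>>>>>>> RIGHT
<<<<<<< LEFT
alpha
=======
golf
>>>>>>> RIGHT
alpha
foxtrot

Derivation:
Final LEFT:  [hotel, golf, charlie, hotel, alpha, alpha, alpha]
Final RIGHT: [echo, hotel, charlie, charlie, golf, juliet, foxtrot]
i=0: BASE=foxtrot L=hotel R=echo all differ -> CONFLICT
i=1: BASE=charlie L=golf R=hotel all differ -> CONFLICT
i=2: L=charlie R=charlie -> agree -> charlie
i=3: BASE=golf L=hotel R=charlie all differ -> CONFLICT
i=4: BASE=india L=alpha R=golf all differ -> CONFLICT
i=5: L=alpha, R=juliet=BASE -> take LEFT -> alpha
i=6: L=alpha=BASE, R=foxtrot -> take RIGHT -> foxtrot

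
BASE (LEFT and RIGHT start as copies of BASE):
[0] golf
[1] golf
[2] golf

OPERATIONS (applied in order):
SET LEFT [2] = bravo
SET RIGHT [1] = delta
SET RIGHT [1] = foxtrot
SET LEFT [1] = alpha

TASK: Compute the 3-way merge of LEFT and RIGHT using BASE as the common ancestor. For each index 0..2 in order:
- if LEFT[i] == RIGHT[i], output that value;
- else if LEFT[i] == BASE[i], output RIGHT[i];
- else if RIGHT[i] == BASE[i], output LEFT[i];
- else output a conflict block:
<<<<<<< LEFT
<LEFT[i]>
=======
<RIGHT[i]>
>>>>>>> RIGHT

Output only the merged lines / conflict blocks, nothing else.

Answer: golf
<<<<<<< LEFT
alpha
=======
foxtrot
>>>>>>> RIGHT
bravo

Derivation:
Final LEFT:  [golf, alpha, bravo]
Final RIGHT: [golf, foxtrot, golf]
i=0: L=golf R=golf -> agree -> golf
i=1: BASE=golf L=alpha R=foxtrot all differ -> CONFLICT
i=2: L=bravo, R=golf=BASE -> take LEFT -> bravo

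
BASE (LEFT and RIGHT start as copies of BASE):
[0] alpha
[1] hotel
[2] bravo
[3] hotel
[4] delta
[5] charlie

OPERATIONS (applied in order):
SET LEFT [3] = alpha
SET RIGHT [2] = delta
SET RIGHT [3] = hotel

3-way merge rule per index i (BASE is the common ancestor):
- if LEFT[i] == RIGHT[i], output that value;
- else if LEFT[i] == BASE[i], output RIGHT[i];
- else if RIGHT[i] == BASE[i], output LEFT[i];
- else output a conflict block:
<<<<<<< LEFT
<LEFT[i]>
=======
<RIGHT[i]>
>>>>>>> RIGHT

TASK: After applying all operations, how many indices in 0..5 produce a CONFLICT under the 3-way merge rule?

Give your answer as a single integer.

Final LEFT:  [alpha, hotel, bravo, alpha, delta, charlie]
Final RIGHT: [alpha, hotel, delta, hotel, delta, charlie]
i=0: L=alpha R=alpha -> agree -> alpha
i=1: L=hotel R=hotel -> agree -> hotel
i=2: L=bravo=BASE, R=delta -> take RIGHT -> delta
i=3: L=alpha, R=hotel=BASE -> take LEFT -> alpha
i=4: L=delta R=delta -> agree -> delta
i=5: L=charlie R=charlie -> agree -> charlie
Conflict count: 0

Answer: 0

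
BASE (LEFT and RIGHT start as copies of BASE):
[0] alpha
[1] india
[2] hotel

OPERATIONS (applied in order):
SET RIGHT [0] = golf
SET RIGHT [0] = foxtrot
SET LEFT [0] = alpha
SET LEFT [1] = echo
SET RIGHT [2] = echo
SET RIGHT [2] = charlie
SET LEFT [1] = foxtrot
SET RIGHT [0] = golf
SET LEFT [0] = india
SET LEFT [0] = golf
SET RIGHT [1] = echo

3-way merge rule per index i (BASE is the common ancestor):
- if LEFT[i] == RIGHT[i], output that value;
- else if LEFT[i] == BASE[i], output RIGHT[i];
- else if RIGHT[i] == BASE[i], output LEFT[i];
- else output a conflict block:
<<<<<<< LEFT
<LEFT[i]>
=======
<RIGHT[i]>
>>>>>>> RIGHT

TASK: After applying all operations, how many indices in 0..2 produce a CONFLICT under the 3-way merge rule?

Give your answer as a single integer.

Final LEFT:  [golf, foxtrot, hotel]
Final RIGHT: [golf, echo, charlie]
i=0: L=golf R=golf -> agree -> golf
i=1: BASE=india L=foxtrot R=echo all differ -> CONFLICT
i=2: L=hotel=BASE, R=charlie -> take RIGHT -> charlie
Conflict count: 1

Answer: 1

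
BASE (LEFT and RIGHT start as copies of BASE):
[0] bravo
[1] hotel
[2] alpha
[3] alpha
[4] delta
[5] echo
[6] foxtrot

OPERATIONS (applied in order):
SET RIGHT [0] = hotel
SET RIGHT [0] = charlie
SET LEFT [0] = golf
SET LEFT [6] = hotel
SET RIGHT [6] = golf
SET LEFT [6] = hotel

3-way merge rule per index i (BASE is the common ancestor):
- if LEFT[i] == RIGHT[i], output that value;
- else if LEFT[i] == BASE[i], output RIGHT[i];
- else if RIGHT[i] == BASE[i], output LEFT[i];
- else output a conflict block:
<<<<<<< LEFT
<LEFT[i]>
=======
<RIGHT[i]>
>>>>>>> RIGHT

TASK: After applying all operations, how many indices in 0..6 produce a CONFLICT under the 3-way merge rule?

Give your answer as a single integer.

Answer: 2

Derivation:
Final LEFT:  [golf, hotel, alpha, alpha, delta, echo, hotel]
Final RIGHT: [charlie, hotel, alpha, alpha, delta, echo, golf]
i=0: BASE=bravo L=golf R=charlie all differ -> CONFLICT
i=1: L=hotel R=hotel -> agree -> hotel
i=2: L=alpha R=alpha -> agree -> alpha
i=3: L=alpha R=alpha -> agree -> alpha
i=4: L=delta R=delta -> agree -> delta
i=5: L=echo R=echo -> agree -> echo
i=6: BASE=foxtrot L=hotel R=golf all differ -> CONFLICT
Conflict count: 2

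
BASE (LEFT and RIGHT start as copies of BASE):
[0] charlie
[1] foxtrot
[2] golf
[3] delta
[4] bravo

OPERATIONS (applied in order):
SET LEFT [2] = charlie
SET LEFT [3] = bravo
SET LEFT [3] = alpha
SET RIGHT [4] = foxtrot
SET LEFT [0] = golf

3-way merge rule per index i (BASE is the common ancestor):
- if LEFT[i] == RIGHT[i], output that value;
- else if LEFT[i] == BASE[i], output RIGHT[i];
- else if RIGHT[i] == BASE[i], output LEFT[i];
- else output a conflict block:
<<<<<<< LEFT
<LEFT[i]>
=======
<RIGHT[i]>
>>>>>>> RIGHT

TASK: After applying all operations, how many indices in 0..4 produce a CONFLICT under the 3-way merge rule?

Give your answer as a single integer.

Answer: 0

Derivation:
Final LEFT:  [golf, foxtrot, charlie, alpha, bravo]
Final RIGHT: [charlie, foxtrot, golf, delta, foxtrot]
i=0: L=golf, R=charlie=BASE -> take LEFT -> golf
i=1: L=foxtrot R=foxtrot -> agree -> foxtrot
i=2: L=charlie, R=golf=BASE -> take LEFT -> charlie
i=3: L=alpha, R=delta=BASE -> take LEFT -> alpha
i=4: L=bravo=BASE, R=foxtrot -> take RIGHT -> foxtrot
Conflict count: 0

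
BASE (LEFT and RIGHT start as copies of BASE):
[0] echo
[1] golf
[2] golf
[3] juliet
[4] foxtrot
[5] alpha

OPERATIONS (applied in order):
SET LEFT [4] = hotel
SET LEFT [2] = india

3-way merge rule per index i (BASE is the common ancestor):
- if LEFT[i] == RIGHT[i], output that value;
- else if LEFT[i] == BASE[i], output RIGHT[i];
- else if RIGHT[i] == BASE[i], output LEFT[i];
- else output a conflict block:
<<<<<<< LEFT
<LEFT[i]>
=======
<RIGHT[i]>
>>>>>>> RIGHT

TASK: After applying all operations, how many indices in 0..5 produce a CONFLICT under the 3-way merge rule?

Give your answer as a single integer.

Answer: 0

Derivation:
Final LEFT:  [echo, golf, india, juliet, hotel, alpha]
Final RIGHT: [echo, golf, golf, juliet, foxtrot, alpha]
i=0: L=echo R=echo -> agree -> echo
i=1: L=golf R=golf -> agree -> golf
i=2: L=india, R=golf=BASE -> take LEFT -> india
i=3: L=juliet R=juliet -> agree -> juliet
i=4: L=hotel, R=foxtrot=BASE -> take LEFT -> hotel
i=5: L=alpha R=alpha -> agree -> alpha
Conflict count: 0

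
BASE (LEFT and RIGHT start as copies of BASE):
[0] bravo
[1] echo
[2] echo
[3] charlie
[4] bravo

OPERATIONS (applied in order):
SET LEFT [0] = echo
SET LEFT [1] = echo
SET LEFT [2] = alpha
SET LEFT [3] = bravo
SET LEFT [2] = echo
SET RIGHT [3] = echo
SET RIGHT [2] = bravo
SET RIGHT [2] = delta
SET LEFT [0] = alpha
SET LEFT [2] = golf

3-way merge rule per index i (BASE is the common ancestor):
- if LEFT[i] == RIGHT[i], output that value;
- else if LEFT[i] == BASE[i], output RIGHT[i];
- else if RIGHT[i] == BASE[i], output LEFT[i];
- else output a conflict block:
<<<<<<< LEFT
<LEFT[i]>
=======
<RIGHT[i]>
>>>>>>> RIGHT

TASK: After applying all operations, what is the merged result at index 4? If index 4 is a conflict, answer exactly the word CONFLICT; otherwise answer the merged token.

Final LEFT:  [alpha, echo, golf, bravo, bravo]
Final RIGHT: [bravo, echo, delta, echo, bravo]
i=0: L=alpha, R=bravo=BASE -> take LEFT -> alpha
i=1: L=echo R=echo -> agree -> echo
i=2: BASE=echo L=golf R=delta all differ -> CONFLICT
i=3: BASE=charlie L=bravo R=echo all differ -> CONFLICT
i=4: L=bravo R=bravo -> agree -> bravo
Index 4 -> bravo

Answer: bravo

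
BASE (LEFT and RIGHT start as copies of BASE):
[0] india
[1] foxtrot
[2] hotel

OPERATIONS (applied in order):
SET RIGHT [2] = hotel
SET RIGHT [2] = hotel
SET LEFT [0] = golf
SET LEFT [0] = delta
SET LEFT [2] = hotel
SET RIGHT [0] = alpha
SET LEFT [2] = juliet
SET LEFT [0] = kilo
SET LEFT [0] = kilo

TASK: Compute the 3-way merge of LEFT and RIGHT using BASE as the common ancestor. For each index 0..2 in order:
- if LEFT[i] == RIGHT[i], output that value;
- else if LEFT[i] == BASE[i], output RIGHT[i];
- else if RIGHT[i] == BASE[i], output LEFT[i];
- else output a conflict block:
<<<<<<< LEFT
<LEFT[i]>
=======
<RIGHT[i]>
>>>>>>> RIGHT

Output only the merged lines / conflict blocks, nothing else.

Final LEFT:  [kilo, foxtrot, juliet]
Final RIGHT: [alpha, foxtrot, hotel]
i=0: BASE=india L=kilo R=alpha all differ -> CONFLICT
i=1: L=foxtrot R=foxtrot -> agree -> foxtrot
i=2: L=juliet, R=hotel=BASE -> take LEFT -> juliet

Answer: <<<<<<< LEFT
kilo
=======
alpha
>>>>>>> RIGHT
foxtrot
juliet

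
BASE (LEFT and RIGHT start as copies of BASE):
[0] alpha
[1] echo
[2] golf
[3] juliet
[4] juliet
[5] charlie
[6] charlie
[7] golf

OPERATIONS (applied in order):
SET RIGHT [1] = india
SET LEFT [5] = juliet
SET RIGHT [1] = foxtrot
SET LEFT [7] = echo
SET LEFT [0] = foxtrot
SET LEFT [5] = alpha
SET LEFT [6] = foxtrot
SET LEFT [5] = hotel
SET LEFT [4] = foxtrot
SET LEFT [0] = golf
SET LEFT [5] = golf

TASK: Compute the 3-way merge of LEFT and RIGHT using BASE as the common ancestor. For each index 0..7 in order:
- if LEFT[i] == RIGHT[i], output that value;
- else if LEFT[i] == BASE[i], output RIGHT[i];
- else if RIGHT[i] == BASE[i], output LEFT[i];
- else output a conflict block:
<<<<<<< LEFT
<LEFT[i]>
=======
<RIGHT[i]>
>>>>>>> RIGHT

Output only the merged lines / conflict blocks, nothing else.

Final LEFT:  [golf, echo, golf, juliet, foxtrot, golf, foxtrot, echo]
Final RIGHT: [alpha, foxtrot, golf, juliet, juliet, charlie, charlie, golf]
i=0: L=golf, R=alpha=BASE -> take LEFT -> golf
i=1: L=echo=BASE, R=foxtrot -> take RIGHT -> foxtrot
i=2: L=golf R=golf -> agree -> golf
i=3: L=juliet R=juliet -> agree -> juliet
i=4: L=foxtrot, R=juliet=BASE -> take LEFT -> foxtrot
i=5: L=golf, R=charlie=BASE -> take LEFT -> golf
i=6: L=foxtrot, R=charlie=BASE -> take LEFT -> foxtrot
i=7: L=echo, R=golf=BASE -> take LEFT -> echo

Answer: golf
foxtrot
golf
juliet
foxtrot
golf
foxtrot
echo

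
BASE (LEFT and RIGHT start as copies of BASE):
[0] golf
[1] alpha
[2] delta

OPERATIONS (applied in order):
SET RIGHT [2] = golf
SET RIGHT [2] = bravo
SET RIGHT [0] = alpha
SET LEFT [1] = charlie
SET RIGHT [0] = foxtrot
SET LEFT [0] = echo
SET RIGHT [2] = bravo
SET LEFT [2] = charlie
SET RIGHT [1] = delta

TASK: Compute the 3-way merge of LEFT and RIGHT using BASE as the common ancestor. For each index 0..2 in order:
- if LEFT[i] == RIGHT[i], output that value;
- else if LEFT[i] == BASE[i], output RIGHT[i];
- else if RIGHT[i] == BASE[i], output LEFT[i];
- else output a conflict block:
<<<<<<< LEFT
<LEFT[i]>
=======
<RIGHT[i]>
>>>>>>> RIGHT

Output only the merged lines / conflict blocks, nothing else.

Answer: <<<<<<< LEFT
echo
=======
foxtrot
>>>>>>> RIGHT
<<<<<<< LEFT
charlie
=======
delta
>>>>>>> RIGHT
<<<<<<< LEFT
charlie
=======
bravo
>>>>>>> RIGHT

Derivation:
Final LEFT:  [echo, charlie, charlie]
Final RIGHT: [foxtrot, delta, bravo]
i=0: BASE=golf L=echo R=foxtrot all differ -> CONFLICT
i=1: BASE=alpha L=charlie R=delta all differ -> CONFLICT
i=2: BASE=delta L=charlie R=bravo all differ -> CONFLICT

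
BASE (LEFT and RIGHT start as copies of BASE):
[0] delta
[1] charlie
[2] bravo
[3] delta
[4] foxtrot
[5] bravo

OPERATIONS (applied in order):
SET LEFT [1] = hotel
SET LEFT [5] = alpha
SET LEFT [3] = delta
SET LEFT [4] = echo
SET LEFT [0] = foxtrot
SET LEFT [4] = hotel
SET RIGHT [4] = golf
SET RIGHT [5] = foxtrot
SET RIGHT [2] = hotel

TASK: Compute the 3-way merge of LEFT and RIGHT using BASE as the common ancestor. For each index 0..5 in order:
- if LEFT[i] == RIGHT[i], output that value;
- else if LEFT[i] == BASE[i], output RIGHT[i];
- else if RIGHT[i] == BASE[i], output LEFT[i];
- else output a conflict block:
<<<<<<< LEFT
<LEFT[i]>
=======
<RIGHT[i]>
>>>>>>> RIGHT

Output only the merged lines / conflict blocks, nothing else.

Answer: foxtrot
hotel
hotel
delta
<<<<<<< LEFT
hotel
=======
golf
>>>>>>> RIGHT
<<<<<<< LEFT
alpha
=======
foxtrot
>>>>>>> RIGHT

Derivation:
Final LEFT:  [foxtrot, hotel, bravo, delta, hotel, alpha]
Final RIGHT: [delta, charlie, hotel, delta, golf, foxtrot]
i=0: L=foxtrot, R=delta=BASE -> take LEFT -> foxtrot
i=1: L=hotel, R=charlie=BASE -> take LEFT -> hotel
i=2: L=bravo=BASE, R=hotel -> take RIGHT -> hotel
i=3: L=delta R=delta -> agree -> delta
i=4: BASE=foxtrot L=hotel R=golf all differ -> CONFLICT
i=5: BASE=bravo L=alpha R=foxtrot all differ -> CONFLICT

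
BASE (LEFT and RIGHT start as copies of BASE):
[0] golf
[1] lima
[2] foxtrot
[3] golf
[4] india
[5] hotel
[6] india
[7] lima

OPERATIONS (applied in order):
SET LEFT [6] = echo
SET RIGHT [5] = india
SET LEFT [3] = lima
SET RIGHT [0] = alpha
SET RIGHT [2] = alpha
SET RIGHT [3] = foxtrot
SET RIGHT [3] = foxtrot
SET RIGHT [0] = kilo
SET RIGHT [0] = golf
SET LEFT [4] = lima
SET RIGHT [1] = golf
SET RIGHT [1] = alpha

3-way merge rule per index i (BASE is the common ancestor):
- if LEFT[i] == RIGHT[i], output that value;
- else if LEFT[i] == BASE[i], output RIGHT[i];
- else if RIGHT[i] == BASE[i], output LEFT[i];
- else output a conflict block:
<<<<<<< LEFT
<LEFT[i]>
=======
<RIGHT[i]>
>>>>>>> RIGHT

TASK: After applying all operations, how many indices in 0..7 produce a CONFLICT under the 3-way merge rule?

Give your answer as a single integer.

Answer: 1

Derivation:
Final LEFT:  [golf, lima, foxtrot, lima, lima, hotel, echo, lima]
Final RIGHT: [golf, alpha, alpha, foxtrot, india, india, india, lima]
i=0: L=golf R=golf -> agree -> golf
i=1: L=lima=BASE, R=alpha -> take RIGHT -> alpha
i=2: L=foxtrot=BASE, R=alpha -> take RIGHT -> alpha
i=3: BASE=golf L=lima R=foxtrot all differ -> CONFLICT
i=4: L=lima, R=india=BASE -> take LEFT -> lima
i=5: L=hotel=BASE, R=india -> take RIGHT -> india
i=6: L=echo, R=india=BASE -> take LEFT -> echo
i=7: L=lima R=lima -> agree -> lima
Conflict count: 1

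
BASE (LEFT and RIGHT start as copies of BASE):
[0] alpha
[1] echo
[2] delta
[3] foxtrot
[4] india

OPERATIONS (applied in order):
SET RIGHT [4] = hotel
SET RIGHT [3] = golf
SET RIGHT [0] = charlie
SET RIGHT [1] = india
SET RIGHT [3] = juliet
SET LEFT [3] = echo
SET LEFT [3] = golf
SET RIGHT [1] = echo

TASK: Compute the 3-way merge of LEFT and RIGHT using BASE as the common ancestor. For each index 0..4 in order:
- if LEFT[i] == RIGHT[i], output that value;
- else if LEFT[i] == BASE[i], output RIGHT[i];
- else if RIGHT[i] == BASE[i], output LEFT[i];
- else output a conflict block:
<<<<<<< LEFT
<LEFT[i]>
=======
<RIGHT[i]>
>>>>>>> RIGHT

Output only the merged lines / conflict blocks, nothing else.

Final LEFT:  [alpha, echo, delta, golf, india]
Final RIGHT: [charlie, echo, delta, juliet, hotel]
i=0: L=alpha=BASE, R=charlie -> take RIGHT -> charlie
i=1: L=echo R=echo -> agree -> echo
i=2: L=delta R=delta -> agree -> delta
i=3: BASE=foxtrot L=golf R=juliet all differ -> CONFLICT
i=4: L=india=BASE, R=hotel -> take RIGHT -> hotel

Answer: charlie
echo
delta
<<<<<<< LEFT
golf
=======
juliet
>>>>>>> RIGHT
hotel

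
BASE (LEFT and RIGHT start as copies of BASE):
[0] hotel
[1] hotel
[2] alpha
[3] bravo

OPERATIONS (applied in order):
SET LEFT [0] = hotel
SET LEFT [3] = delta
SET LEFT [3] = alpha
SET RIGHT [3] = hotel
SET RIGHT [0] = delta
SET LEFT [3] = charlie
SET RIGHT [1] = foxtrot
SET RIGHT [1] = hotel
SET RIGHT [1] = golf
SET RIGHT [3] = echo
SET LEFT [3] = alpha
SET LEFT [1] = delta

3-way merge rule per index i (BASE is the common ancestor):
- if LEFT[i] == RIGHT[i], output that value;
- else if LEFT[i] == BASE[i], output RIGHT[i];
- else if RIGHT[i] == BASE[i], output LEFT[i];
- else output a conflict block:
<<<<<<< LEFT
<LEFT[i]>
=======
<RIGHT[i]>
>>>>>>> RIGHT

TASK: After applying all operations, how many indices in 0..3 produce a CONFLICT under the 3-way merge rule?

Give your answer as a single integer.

Answer: 2

Derivation:
Final LEFT:  [hotel, delta, alpha, alpha]
Final RIGHT: [delta, golf, alpha, echo]
i=0: L=hotel=BASE, R=delta -> take RIGHT -> delta
i=1: BASE=hotel L=delta R=golf all differ -> CONFLICT
i=2: L=alpha R=alpha -> agree -> alpha
i=3: BASE=bravo L=alpha R=echo all differ -> CONFLICT
Conflict count: 2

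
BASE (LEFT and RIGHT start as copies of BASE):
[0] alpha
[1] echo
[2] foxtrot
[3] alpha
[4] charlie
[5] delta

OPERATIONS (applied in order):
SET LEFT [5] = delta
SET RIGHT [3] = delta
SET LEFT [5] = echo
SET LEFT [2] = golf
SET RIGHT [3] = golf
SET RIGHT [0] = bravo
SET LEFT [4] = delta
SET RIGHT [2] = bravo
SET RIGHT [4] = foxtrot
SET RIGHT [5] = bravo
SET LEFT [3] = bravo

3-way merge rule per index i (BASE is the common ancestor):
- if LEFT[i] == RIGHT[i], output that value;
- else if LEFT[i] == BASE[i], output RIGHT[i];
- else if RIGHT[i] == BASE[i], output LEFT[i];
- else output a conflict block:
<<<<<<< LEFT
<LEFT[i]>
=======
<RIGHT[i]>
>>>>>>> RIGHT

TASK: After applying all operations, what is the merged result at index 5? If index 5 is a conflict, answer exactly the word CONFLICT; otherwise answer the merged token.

Answer: CONFLICT

Derivation:
Final LEFT:  [alpha, echo, golf, bravo, delta, echo]
Final RIGHT: [bravo, echo, bravo, golf, foxtrot, bravo]
i=0: L=alpha=BASE, R=bravo -> take RIGHT -> bravo
i=1: L=echo R=echo -> agree -> echo
i=2: BASE=foxtrot L=golf R=bravo all differ -> CONFLICT
i=3: BASE=alpha L=bravo R=golf all differ -> CONFLICT
i=4: BASE=charlie L=delta R=foxtrot all differ -> CONFLICT
i=5: BASE=delta L=echo R=bravo all differ -> CONFLICT
Index 5 -> CONFLICT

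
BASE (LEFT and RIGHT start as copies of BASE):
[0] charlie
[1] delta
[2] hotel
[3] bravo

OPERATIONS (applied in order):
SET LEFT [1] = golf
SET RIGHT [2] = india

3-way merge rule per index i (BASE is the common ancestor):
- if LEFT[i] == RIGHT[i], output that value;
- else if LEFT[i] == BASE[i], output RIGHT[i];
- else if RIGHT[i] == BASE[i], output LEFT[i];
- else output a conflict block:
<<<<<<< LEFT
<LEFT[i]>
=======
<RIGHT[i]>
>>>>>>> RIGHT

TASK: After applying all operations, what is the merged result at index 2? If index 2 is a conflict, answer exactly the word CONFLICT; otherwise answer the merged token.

Answer: india

Derivation:
Final LEFT:  [charlie, golf, hotel, bravo]
Final RIGHT: [charlie, delta, india, bravo]
i=0: L=charlie R=charlie -> agree -> charlie
i=1: L=golf, R=delta=BASE -> take LEFT -> golf
i=2: L=hotel=BASE, R=india -> take RIGHT -> india
i=3: L=bravo R=bravo -> agree -> bravo
Index 2 -> india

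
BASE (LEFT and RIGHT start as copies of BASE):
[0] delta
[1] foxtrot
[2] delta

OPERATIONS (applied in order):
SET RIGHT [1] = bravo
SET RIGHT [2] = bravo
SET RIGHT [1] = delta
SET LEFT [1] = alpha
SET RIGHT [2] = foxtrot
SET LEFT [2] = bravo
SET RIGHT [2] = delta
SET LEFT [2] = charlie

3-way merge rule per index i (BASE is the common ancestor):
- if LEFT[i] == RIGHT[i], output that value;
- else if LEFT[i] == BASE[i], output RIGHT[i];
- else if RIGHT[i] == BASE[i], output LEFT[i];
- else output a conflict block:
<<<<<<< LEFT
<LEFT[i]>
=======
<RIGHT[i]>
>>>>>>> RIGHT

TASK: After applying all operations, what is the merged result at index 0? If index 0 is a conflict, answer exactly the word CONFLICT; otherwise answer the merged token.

Final LEFT:  [delta, alpha, charlie]
Final RIGHT: [delta, delta, delta]
i=0: L=delta R=delta -> agree -> delta
i=1: BASE=foxtrot L=alpha R=delta all differ -> CONFLICT
i=2: L=charlie, R=delta=BASE -> take LEFT -> charlie
Index 0 -> delta

Answer: delta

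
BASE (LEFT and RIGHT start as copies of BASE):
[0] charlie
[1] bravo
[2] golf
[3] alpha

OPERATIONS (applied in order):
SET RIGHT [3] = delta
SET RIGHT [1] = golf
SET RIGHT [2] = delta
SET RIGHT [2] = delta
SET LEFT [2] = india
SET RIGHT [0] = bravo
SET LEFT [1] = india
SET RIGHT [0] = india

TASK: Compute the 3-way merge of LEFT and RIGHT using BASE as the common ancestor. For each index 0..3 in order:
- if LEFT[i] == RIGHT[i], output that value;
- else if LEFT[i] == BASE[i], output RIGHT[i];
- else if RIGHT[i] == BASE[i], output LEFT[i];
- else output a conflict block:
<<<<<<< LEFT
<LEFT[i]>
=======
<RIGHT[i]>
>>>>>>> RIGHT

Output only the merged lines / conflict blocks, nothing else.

Answer: india
<<<<<<< LEFT
india
=======
golf
>>>>>>> RIGHT
<<<<<<< LEFT
india
=======
delta
>>>>>>> RIGHT
delta

Derivation:
Final LEFT:  [charlie, india, india, alpha]
Final RIGHT: [india, golf, delta, delta]
i=0: L=charlie=BASE, R=india -> take RIGHT -> india
i=1: BASE=bravo L=india R=golf all differ -> CONFLICT
i=2: BASE=golf L=india R=delta all differ -> CONFLICT
i=3: L=alpha=BASE, R=delta -> take RIGHT -> delta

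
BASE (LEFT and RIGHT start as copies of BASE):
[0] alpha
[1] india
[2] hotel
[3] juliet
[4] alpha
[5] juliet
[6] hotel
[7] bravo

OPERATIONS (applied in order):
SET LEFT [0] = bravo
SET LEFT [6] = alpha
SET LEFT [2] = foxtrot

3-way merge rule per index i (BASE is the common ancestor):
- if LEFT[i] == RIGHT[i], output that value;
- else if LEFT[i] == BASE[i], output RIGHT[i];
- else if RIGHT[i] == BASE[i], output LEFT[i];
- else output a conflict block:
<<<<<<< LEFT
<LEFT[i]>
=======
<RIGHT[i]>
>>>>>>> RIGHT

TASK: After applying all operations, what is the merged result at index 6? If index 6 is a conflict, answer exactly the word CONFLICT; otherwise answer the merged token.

Final LEFT:  [bravo, india, foxtrot, juliet, alpha, juliet, alpha, bravo]
Final RIGHT: [alpha, india, hotel, juliet, alpha, juliet, hotel, bravo]
i=0: L=bravo, R=alpha=BASE -> take LEFT -> bravo
i=1: L=india R=india -> agree -> india
i=2: L=foxtrot, R=hotel=BASE -> take LEFT -> foxtrot
i=3: L=juliet R=juliet -> agree -> juliet
i=4: L=alpha R=alpha -> agree -> alpha
i=5: L=juliet R=juliet -> agree -> juliet
i=6: L=alpha, R=hotel=BASE -> take LEFT -> alpha
i=7: L=bravo R=bravo -> agree -> bravo
Index 6 -> alpha

Answer: alpha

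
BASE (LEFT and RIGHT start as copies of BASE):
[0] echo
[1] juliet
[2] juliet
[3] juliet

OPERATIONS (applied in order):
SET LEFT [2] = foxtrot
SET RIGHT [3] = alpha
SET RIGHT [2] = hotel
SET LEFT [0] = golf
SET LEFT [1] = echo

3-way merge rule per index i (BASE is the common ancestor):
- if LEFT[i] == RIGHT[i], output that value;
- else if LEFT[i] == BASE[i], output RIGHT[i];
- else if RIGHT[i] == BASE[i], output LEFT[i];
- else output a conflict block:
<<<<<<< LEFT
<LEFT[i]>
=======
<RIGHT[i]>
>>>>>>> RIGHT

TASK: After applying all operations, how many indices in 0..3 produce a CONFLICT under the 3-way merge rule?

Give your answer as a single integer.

Answer: 1

Derivation:
Final LEFT:  [golf, echo, foxtrot, juliet]
Final RIGHT: [echo, juliet, hotel, alpha]
i=0: L=golf, R=echo=BASE -> take LEFT -> golf
i=1: L=echo, R=juliet=BASE -> take LEFT -> echo
i=2: BASE=juliet L=foxtrot R=hotel all differ -> CONFLICT
i=3: L=juliet=BASE, R=alpha -> take RIGHT -> alpha
Conflict count: 1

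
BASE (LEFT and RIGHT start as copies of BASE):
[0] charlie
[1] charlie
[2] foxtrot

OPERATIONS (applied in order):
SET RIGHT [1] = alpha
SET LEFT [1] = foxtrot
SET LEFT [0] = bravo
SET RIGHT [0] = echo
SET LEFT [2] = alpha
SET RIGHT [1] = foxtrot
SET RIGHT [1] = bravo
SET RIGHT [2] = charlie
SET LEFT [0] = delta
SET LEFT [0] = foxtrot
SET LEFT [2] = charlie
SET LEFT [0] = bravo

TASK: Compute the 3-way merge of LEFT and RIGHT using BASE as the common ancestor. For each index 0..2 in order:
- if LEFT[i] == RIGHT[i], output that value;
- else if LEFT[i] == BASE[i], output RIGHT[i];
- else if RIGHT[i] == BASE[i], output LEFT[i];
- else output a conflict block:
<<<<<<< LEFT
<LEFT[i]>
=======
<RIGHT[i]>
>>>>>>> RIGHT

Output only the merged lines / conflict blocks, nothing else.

Answer: <<<<<<< LEFT
bravo
=======
echo
>>>>>>> RIGHT
<<<<<<< LEFT
foxtrot
=======
bravo
>>>>>>> RIGHT
charlie

Derivation:
Final LEFT:  [bravo, foxtrot, charlie]
Final RIGHT: [echo, bravo, charlie]
i=0: BASE=charlie L=bravo R=echo all differ -> CONFLICT
i=1: BASE=charlie L=foxtrot R=bravo all differ -> CONFLICT
i=2: L=charlie R=charlie -> agree -> charlie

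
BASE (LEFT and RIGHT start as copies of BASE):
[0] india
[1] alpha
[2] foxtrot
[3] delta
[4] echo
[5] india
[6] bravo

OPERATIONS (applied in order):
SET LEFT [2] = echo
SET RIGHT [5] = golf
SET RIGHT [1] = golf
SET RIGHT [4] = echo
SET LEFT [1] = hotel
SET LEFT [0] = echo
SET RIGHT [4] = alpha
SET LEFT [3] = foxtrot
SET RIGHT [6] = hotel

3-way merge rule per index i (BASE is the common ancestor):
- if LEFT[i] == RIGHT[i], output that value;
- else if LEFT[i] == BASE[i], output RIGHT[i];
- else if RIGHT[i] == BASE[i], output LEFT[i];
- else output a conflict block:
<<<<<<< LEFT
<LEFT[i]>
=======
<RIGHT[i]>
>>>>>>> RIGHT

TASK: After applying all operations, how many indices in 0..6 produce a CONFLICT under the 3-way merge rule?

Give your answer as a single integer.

Final LEFT:  [echo, hotel, echo, foxtrot, echo, india, bravo]
Final RIGHT: [india, golf, foxtrot, delta, alpha, golf, hotel]
i=0: L=echo, R=india=BASE -> take LEFT -> echo
i=1: BASE=alpha L=hotel R=golf all differ -> CONFLICT
i=2: L=echo, R=foxtrot=BASE -> take LEFT -> echo
i=3: L=foxtrot, R=delta=BASE -> take LEFT -> foxtrot
i=4: L=echo=BASE, R=alpha -> take RIGHT -> alpha
i=5: L=india=BASE, R=golf -> take RIGHT -> golf
i=6: L=bravo=BASE, R=hotel -> take RIGHT -> hotel
Conflict count: 1

Answer: 1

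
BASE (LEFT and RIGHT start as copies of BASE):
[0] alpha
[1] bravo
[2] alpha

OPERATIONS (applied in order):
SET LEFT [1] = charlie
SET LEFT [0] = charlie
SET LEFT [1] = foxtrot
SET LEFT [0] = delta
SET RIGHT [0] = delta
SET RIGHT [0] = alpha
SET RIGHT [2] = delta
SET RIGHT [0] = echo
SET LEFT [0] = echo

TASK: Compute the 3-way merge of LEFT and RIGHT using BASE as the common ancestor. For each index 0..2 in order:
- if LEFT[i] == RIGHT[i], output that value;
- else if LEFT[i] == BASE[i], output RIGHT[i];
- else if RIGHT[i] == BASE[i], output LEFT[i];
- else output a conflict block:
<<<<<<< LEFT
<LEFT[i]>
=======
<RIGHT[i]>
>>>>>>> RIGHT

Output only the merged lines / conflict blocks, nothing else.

Answer: echo
foxtrot
delta

Derivation:
Final LEFT:  [echo, foxtrot, alpha]
Final RIGHT: [echo, bravo, delta]
i=0: L=echo R=echo -> agree -> echo
i=1: L=foxtrot, R=bravo=BASE -> take LEFT -> foxtrot
i=2: L=alpha=BASE, R=delta -> take RIGHT -> delta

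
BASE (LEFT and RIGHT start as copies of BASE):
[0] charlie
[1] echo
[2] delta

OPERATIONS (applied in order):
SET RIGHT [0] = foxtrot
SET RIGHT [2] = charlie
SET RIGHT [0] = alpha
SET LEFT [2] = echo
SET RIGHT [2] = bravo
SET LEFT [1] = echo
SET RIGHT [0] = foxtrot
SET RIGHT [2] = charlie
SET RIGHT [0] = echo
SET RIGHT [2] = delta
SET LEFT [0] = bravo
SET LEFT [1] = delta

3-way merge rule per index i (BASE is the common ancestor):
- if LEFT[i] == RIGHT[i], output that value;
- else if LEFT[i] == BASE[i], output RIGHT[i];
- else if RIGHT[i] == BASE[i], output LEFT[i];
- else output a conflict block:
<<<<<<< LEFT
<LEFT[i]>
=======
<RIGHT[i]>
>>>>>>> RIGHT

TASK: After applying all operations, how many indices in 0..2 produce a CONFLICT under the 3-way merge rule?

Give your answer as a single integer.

Answer: 1

Derivation:
Final LEFT:  [bravo, delta, echo]
Final RIGHT: [echo, echo, delta]
i=0: BASE=charlie L=bravo R=echo all differ -> CONFLICT
i=1: L=delta, R=echo=BASE -> take LEFT -> delta
i=2: L=echo, R=delta=BASE -> take LEFT -> echo
Conflict count: 1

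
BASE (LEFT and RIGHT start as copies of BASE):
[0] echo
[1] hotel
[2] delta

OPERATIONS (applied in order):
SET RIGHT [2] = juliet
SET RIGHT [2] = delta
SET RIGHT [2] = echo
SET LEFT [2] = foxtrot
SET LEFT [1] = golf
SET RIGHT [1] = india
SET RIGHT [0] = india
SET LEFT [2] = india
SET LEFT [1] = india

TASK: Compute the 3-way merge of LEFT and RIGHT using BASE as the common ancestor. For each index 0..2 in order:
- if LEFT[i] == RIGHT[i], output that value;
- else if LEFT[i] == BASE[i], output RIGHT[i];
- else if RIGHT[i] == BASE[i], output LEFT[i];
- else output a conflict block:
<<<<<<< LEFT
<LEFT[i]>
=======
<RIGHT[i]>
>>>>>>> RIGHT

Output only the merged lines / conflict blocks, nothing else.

Final LEFT:  [echo, india, india]
Final RIGHT: [india, india, echo]
i=0: L=echo=BASE, R=india -> take RIGHT -> india
i=1: L=india R=india -> agree -> india
i=2: BASE=delta L=india R=echo all differ -> CONFLICT

Answer: india
india
<<<<<<< LEFT
india
=======
echo
>>>>>>> RIGHT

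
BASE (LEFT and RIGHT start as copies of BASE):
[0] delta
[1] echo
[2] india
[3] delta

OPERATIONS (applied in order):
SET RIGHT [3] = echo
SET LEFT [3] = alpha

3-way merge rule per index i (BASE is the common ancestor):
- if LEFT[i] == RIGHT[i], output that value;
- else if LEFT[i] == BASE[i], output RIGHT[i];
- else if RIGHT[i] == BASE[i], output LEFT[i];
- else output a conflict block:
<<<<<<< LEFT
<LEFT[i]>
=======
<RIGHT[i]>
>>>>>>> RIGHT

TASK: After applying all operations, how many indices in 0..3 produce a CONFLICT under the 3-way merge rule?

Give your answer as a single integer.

Answer: 1

Derivation:
Final LEFT:  [delta, echo, india, alpha]
Final RIGHT: [delta, echo, india, echo]
i=0: L=delta R=delta -> agree -> delta
i=1: L=echo R=echo -> agree -> echo
i=2: L=india R=india -> agree -> india
i=3: BASE=delta L=alpha R=echo all differ -> CONFLICT
Conflict count: 1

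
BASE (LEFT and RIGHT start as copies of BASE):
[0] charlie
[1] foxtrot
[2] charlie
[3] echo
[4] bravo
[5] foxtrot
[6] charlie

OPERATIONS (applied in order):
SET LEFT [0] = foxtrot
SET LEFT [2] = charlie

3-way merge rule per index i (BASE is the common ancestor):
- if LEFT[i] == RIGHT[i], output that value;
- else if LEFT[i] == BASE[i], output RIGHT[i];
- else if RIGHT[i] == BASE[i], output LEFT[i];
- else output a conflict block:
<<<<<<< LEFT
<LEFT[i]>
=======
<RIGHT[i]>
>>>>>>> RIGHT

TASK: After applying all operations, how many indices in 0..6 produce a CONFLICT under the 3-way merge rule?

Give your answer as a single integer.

Final LEFT:  [foxtrot, foxtrot, charlie, echo, bravo, foxtrot, charlie]
Final RIGHT: [charlie, foxtrot, charlie, echo, bravo, foxtrot, charlie]
i=0: L=foxtrot, R=charlie=BASE -> take LEFT -> foxtrot
i=1: L=foxtrot R=foxtrot -> agree -> foxtrot
i=2: L=charlie R=charlie -> agree -> charlie
i=3: L=echo R=echo -> agree -> echo
i=4: L=bravo R=bravo -> agree -> bravo
i=5: L=foxtrot R=foxtrot -> agree -> foxtrot
i=6: L=charlie R=charlie -> agree -> charlie
Conflict count: 0

Answer: 0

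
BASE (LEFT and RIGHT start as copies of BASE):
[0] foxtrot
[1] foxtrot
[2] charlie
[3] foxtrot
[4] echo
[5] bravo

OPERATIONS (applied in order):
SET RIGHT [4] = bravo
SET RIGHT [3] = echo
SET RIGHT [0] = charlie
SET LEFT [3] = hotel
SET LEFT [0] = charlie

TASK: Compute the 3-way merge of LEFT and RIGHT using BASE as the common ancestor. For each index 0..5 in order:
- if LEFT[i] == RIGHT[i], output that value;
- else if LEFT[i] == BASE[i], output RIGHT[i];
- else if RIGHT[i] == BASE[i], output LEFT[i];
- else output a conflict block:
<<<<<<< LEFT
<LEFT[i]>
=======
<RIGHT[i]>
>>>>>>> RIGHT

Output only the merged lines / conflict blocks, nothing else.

Answer: charlie
foxtrot
charlie
<<<<<<< LEFT
hotel
=======
echo
>>>>>>> RIGHT
bravo
bravo

Derivation:
Final LEFT:  [charlie, foxtrot, charlie, hotel, echo, bravo]
Final RIGHT: [charlie, foxtrot, charlie, echo, bravo, bravo]
i=0: L=charlie R=charlie -> agree -> charlie
i=1: L=foxtrot R=foxtrot -> agree -> foxtrot
i=2: L=charlie R=charlie -> agree -> charlie
i=3: BASE=foxtrot L=hotel R=echo all differ -> CONFLICT
i=4: L=echo=BASE, R=bravo -> take RIGHT -> bravo
i=5: L=bravo R=bravo -> agree -> bravo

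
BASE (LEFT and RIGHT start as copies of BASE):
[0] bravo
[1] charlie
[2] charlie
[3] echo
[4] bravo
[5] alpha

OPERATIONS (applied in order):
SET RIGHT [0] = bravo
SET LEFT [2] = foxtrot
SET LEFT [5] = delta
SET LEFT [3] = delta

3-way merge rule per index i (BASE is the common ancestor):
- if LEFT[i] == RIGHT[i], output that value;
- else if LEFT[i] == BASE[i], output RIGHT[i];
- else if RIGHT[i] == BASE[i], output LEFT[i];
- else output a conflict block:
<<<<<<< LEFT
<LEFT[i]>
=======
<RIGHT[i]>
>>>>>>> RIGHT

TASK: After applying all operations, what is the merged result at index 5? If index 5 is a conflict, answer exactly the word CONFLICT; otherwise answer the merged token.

Final LEFT:  [bravo, charlie, foxtrot, delta, bravo, delta]
Final RIGHT: [bravo, charlie, charlie, echo, bravo, alpha]
i=0: L=bravo R=bravo -> agree -> bravo
i=1: L=charlie R=charlie -> agree -> charlie
i=2: L=foxtrot, R=charlie=BASE -> take LEFT -> foxtrot
i=3: L=delta, R=echo=BASE -> take LEFT -> delta
i=4: L=bravo R=bravo -> agree -> bravo
i=5: L=delta, R=alpha=BASE -> take LEFT -> delta
Index 5 -> delta

Answer: delta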